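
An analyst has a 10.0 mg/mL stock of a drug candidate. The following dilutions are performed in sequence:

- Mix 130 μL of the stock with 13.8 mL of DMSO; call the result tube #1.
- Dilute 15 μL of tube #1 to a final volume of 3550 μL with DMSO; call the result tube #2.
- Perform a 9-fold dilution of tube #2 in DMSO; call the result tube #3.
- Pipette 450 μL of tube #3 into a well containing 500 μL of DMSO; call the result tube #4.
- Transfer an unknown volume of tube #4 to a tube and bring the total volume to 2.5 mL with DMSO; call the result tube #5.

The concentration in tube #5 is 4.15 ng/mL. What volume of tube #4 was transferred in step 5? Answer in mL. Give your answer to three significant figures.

0.500 mL

Step 1: 130 μL + 13.8 mL = 13930 μL total → factor 13930/130 = 107.15
Step 2: 15 μL brought to 3550 μL → factor 3550/15 = 236.67
Step 3: 9-fold → factor 9
Step 4: 450 μL + 500 μL = 950 μL total → factor 950/450 = 2.1111
Step 5: v brought to 2.5 mL → factor = 2.5 mL/v
Product of known-step factors = 4.8184 × 10^5
Overall factor = 10.0 mg/mL / (4.15 ng/mL) = 2.4096 × 10^6
Step-5 factor = 2.4096 × 10^6 / 4.8184 × 10^5 = 5.001
v = 2.5 mL / 5.001 = 0.500 mL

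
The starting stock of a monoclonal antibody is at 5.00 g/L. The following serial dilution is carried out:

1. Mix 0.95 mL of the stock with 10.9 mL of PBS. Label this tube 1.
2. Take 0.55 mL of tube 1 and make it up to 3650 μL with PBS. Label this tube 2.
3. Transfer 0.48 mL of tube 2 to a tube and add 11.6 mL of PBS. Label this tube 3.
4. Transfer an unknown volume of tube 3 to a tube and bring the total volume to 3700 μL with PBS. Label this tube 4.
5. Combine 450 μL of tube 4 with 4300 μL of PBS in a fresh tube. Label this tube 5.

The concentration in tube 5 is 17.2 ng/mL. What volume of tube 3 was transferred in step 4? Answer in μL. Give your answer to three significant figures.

Step 1: 0.95 mL + 10.9 mL = 11.85 mL total → factor 11.85/0.95 = 12.474
Step 2: 0.55 mL brought to 3650 μL → factor 3.65/0.55 = 6.6364
Step 3: 0.48 mL + 11.6 mL = 12.08 mL total → factor 12.08/0.48 = 25.167
Step 4: v brought to 3700 μL → factor = 3700 μL/v
Step 5: 450 μL + 4300 μL = 4750 μL total → factor 4750/450 = 10.556
Product of known-step factors = 21990
Overall factor = 5.00 g/L / (17.2 ng/mL) = 2.907 × 10^5
Step-4 factor = 2.907 × 10^5 / 21990 = 13.219
v = 3700 μL / 13.219 = 280 μL

280 μL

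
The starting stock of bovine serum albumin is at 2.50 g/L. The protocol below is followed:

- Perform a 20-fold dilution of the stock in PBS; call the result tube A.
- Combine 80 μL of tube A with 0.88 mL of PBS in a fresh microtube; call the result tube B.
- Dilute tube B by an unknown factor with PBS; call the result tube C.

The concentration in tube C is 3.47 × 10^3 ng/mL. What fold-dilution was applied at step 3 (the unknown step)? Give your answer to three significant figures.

3.00-fold

Step 1: 20-fold → factor 20
Step 2: 80 μL + 0.88 mL = 960 μL total → factor 960/80 = 12
Step 3: unknown factor x
Product of known-step factors = 240
Overall factor = 2.50 g/L / (3.47 × 10^3 ng/mL) = 720.46
x = 720.46 / 240 = 3.00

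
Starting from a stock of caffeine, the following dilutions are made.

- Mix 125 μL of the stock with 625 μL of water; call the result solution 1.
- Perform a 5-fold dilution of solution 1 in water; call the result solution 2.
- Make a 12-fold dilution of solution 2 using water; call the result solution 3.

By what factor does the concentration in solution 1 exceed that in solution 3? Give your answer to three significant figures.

Step 1: 125 μL + 625 μL = 750 μL total → factor 750/125 = 6
Step 2: 5-fold → factor 5
Step 3: 12-fold → factor 12
Dilution factor to solution 1 = 6; to solution 3 = 360
[solution 1]/[solution 3] = (factor to solution 3)/(factor to solution 1) = 360/6 = 60.0

60.0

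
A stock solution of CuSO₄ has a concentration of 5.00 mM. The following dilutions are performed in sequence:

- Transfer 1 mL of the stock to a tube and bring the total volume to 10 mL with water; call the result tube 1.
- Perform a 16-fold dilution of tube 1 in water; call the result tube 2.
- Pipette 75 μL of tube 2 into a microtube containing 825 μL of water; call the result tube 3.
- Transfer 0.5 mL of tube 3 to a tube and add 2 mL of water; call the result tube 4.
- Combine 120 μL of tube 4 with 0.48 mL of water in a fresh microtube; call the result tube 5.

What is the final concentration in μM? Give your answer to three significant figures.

Step 1: 1 mL brought to 10 mL → factor 10/1 = 10
Step 2: 16-fold → factor 16
Step 3: 75 μL + 825 μL = 900 μL total → factor 900/75 = 12
Step 4: 0.5 mL + 2 mL = 2.5 mL total → factor 2.5/0.5 = 5
Step 5: 120 μL + 0.48 mL = 600 μL total → factor 600/120 = 5
Overall dilution factor = 10 × 16 × 12 × 5 × 5 = 48000
Final = 5.00 mM / 48000 = 0.0001042 mM = 0.104 μM

0.104 μM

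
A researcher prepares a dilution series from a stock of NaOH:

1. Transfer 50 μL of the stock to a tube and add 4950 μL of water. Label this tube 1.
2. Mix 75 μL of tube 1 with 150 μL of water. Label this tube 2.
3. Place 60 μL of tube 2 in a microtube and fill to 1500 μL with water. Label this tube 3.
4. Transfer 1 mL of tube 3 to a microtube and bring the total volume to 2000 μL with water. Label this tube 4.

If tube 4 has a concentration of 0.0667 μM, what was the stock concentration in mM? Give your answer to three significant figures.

1.00 mM

Step 1: 50 μL + 4950 μL = 5000 μL total → factor 5000/50 = 100
Step 2: 75 μL + 150 μL = 225 μL total → factor 225/75 = 3
Step 3: 60 μL brought to 1500 μL → factor 1500/60 = 25
Step 4: 1 mL brought to 2000 μL → factor 2/1 = 2
Overall dilution factor = 100 × 3 × 25 × 2 = 15000
Stock = 0.0667 μM × 15000 = 1000 μM = 1.00 mM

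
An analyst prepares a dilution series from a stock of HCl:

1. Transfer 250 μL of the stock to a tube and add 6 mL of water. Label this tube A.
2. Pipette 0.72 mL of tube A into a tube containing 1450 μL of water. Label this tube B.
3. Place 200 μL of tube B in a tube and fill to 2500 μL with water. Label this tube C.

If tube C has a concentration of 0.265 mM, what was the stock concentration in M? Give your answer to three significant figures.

0.250 M

Step 1: 250 μL + 6 mL = 6250 μL total → factor 6250/250 = 25
Step 2: 0.72 mL + 1450 μL = 2.17 mL total → factor 2.17/0.72 = 3.0139
Step 3: 200 μL brought to 2500 μL → factor 2500/200 = 12.5
Overall dilution factor = 25 × 3.0139 × 12.5 = 941.84
Stock = 0.265 mM × 941.84 = 249.6 mM = 0.250 M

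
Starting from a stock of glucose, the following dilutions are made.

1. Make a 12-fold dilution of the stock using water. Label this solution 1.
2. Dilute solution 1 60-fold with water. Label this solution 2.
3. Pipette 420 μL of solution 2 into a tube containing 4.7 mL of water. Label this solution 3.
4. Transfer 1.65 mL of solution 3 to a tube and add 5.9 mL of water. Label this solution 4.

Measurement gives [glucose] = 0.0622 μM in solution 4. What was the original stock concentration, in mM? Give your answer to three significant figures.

2.50 mM

Step 1: 12-fold → factor 12
Step 2: 60-fold → factor 60
Step 3: 420 μL + 4.7 mL = 5120 μL total → factor 5120/420 = 12.19
Step 4: 1.65 mL + 5.9 mL = 7.55 mL total → factor 7.55/1.65 = 4.5758
Overall dilution factor = 12 × 60 × 12.19 × 4.5758 = 40162
Stock = 0.0622 μM × 40162 = 2498 μM = 2.50 mM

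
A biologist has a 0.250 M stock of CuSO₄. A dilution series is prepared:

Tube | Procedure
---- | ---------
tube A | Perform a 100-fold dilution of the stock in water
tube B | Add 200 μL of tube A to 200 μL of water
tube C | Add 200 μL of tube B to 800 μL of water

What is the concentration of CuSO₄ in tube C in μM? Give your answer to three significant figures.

250 μM

Step 1: 100-fold → factor 100
Step 2: 200 μL + 200 μL = 400 μL total → factor 400/200 = 2
Step 3: 200 μL + 800 μL = 1000 μL total → factor 1000/200 = 5
Overall dilution factor = 100 × 2 × 5 = 1000
Final = 0.250 M / 1000 = 0.0002500 M = 250 μM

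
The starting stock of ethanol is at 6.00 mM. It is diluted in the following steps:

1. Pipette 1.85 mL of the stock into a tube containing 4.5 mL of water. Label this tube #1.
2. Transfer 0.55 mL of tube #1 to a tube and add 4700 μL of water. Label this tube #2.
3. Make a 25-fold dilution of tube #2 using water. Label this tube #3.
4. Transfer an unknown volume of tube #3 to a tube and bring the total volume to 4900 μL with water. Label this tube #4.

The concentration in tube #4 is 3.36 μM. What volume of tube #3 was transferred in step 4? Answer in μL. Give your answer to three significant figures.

Step 1: 1.85 mL + 4.5 mL = 6.35 mL total → factor 6.35/1.85 = 3.4324
Step 2: 0.55 mL + 4700 μL = 5.25 mL total → factor 5.25/0.55 = 9.5455
Step 3: 25-fold → factor 25
Step 4: v brought to 4900 μL → factor = 4900 μL/v
Product of known-step factors = 819.1
Overall factor = 6.00 mM / (3.36 μM) = 1785.7
Step-4 factor = 1785.7 / 819.1 = 2.1801
v = 4900 μL / 2.1801 = 2.25 × 10^3 μL

2.25 × 10^3 μL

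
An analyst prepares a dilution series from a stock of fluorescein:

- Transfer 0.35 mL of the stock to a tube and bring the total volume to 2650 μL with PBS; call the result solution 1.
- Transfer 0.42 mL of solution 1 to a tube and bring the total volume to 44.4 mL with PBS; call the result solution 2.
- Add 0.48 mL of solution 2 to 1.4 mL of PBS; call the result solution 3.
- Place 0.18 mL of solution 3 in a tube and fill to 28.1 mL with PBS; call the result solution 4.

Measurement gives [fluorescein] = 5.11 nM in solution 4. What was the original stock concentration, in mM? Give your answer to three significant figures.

Step 1: 0.35 mL brought to 2650 μL → factor 2.65/0.35 = 7.5714
Step 2: 0.42 mL brought to 44.4 mL → factor 44.4/0.42 = 105.71
Step 3: 0.48 mL + 1.4 mL = 1.88 mL total → factor 1.88/0.48 = 3.9167
Step 4: 0.18 mL brought to 28.1 mL → factor 28.1/0.18 = 156.11
Overall dilution factor = 7.5714 × 105.71 × 3.9167 × 156.11 = 4.894 × 10^5
Stock = 5.11 nM × 4.894 × 10^5 = 2.501 × 10^6 nM = 2.50 mM

2.50 mM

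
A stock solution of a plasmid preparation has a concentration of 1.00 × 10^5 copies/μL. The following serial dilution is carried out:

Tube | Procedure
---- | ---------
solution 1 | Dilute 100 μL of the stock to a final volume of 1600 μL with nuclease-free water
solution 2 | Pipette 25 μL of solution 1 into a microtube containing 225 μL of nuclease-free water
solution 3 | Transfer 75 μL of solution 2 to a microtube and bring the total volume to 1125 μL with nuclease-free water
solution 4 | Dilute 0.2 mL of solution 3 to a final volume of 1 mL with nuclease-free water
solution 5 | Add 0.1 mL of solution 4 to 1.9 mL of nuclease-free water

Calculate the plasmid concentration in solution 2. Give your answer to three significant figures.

625 copies/μL

Step 1: 100 μL brought to 1600 μL → factor 1600/100 = 16
Step 2: 25 μL + 225 μL = 250 μL total → factor 250/25 = 10
Dilution factor through solution 2 = 16 × 10 = 160
[solution 2] = 1.00 × 10^5 copies/μL / 160 = 625 copies/μL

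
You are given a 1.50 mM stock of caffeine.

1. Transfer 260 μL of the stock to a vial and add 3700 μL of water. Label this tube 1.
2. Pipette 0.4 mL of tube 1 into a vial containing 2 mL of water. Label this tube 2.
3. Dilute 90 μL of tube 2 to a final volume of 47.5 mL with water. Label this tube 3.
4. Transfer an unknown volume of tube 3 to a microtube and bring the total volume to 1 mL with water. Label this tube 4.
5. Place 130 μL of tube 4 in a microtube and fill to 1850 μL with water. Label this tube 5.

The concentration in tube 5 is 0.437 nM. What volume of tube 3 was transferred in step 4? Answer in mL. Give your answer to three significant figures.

0.200 mL

Step 1: 260 μL + 3700 μL = 3960 μL total → factor 3960/260 = 15.231
Step 2: 0.4 mL + 2 mL = 2.4 mL total → factor 2.4/0.4 = 6
Step 3: 90 μL brought to 47.5 mL → factor 47500/90 = 527.78
Step 4: v brought to 1 mL → factor = 1 mL/v
Step 5: 130 μL brought to 1850 μL → factor 1850/130 = 14.231
Product of known-step factors = 6.8636 × 10^5
Overall factor = 1.50 mM / (0.437 nM) = 3.4325 × 10^6
Step-4 factor = 3.4325 × 10^6 / 6.8636 × 10^5 = 5.001
v = 1 mL / 5.001 = 0.200 mL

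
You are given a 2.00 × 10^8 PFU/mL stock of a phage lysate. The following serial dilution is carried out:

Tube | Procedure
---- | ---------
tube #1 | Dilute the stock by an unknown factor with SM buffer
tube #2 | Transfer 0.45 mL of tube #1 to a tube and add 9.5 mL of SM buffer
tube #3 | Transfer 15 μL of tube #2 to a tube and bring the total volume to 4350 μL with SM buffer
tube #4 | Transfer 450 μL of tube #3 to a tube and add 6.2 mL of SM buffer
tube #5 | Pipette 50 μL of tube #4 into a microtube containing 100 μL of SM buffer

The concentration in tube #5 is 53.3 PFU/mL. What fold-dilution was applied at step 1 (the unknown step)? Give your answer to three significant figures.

Step 1: unknown factor x
Step 2: 0.45 mL + 9.5 mL = 9.95 mL total → factor 9.95/0.45 = 22.111
Step 3: 15 μL brought to 4350 μL → factor 4350/15 = 290
Step 4: 450 μL + 6.2 mL = 6650 μL total → factor 6650/450 = 14.778
Step 5: 50 μL + 100 μL = 150 μL total → factor 150/50 = 3
Product of known-step factors = 2.8428 × 10^5
Overall factor = 2.00 × 10^8 PFU/mL / (53.3 PFU/mL) = 3.7523 × 10^6
x = 3.7523 × 10^6 / 2.8428 × 10^5 = 13.2

13.2-fold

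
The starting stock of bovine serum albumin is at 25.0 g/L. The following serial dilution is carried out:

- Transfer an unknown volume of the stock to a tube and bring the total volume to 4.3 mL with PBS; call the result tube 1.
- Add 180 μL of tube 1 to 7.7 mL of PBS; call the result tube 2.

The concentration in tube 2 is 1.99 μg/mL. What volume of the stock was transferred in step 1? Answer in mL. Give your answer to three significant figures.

0.0150 mL

Step 1: v brought to 4.3 mL → factor = 4.3 mL/v
Step 2: 180 μL + 7.7 mL = 7880 μL total → factor 7880/180 = 43.778
Product of known-step factors = 43.778
Overall factor = 25.0 g/L / (1.99 μg/mL) = 12563
Step-1 factor = 12563 / 43.778 = 286.97
v = 4.3 mL / 286.97 = 0.0150 mL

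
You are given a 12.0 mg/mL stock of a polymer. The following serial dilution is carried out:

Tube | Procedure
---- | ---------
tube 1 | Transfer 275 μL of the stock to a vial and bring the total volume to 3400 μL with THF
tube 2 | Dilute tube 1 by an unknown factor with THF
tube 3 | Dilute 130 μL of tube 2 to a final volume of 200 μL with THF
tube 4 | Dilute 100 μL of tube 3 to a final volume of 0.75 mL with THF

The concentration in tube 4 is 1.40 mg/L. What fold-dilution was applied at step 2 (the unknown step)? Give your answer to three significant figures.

Step 1: 275 μL brought to 3400 μL → factor 3400/275 = 12.364
Step 2: unknown factor x
Step 3: 130 μL brought to 200 μL → factor 200/130 = 1.5385
Step 4: 100 μL brought to 0.75 mL → factor 750/100 = 7.5
Product of known-step factors = 142.66
Overall factor = 12.0 mg/mL / (1.40 mg/L) = 8571.4
x = 8571.4 / 142.66 = 60.1

60.1-fold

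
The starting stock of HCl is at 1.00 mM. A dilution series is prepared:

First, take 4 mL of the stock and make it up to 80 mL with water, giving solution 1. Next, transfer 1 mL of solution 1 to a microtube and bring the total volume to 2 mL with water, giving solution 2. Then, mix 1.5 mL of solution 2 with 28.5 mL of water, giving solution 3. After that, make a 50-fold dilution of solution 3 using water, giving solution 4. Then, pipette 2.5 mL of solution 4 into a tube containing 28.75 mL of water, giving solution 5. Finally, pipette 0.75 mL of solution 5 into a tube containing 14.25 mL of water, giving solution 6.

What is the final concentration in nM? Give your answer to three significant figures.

Step 1: 4 mL brought to 80 mL → factor 80/4 = 20
Step 2: 1 mL brought to 2 mL → factor 2/1 = 2
Step 3: 1.5 mL + 28.5 mL = 30 mL total → factor 30/1.5 = 20
Step 4: 50-fold → factor 50
Step 5: 2.5 mL + 28.75 mL = 31.25 mL total → factor 31.25/2.5 = 12.5
Step 6: 0.75 mL + 14.25 mL = 15 mL total → factor 15/0.75 = 20
Overall dilution factor = 20 × 2 × 20 × 50 × 12.5 × 20 = 1 × 10^7
Final = 1.00 mM / 1 × 10^7 = 1.000 × 10^-7 mM = 0.100 nM

0.100 nM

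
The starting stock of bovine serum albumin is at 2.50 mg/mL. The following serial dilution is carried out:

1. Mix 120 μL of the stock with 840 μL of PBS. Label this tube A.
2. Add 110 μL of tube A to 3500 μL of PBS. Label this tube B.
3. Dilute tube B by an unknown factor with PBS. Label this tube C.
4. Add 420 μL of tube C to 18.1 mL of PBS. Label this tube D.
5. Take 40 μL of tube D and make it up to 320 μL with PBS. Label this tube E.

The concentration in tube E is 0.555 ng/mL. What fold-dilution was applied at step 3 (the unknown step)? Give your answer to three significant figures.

Step 1: 120 μL + 840 μL = 960 μL total → factor 960/120 = 8
Step 2: 110 μL + 3500 μL = 3610 μL total → factor 3610/110 = 32.818
Step 3: unknown factor x
Step 4: 420 μL + 18.1 mL = 18520 μL total → factor 18520/420 = 44.095
Step 5: 40 μL brought to 320 μL → factor 320/40 = 8
Product of known-step factors = 92616
Overall factor = 2.50 mg/mL / (0.555 ng/mL) = 4.5045 × 10^6
x = 4.5045 × 10^6 / 92616 = 48.6

48.6-fold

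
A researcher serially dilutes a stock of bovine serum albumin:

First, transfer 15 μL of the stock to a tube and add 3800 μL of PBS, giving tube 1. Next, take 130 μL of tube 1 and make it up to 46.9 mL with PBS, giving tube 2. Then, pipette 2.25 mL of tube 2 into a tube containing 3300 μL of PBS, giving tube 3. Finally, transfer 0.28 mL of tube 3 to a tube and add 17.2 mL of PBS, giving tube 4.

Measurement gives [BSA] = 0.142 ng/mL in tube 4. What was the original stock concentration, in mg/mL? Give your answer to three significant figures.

2.01 mg/mL

Step 1: 15 μL + 3800 μL = 3815 μL total → factor 3815/15 = 254.33
Step 2: 130 μL brought to 46.9 mL → factor 46900/130 = 360.77
Step 3: 2.25 mL + 3300 μL = 5.55 mL total → factor 5.55/2.25 = 2.4667
Step 4: 0.28 mL + 17.2 mL = 17.48 mL total → factor 17.48/0.28 = 62.429
Overall dilution factor = 254.33 × 360.77 × 2.4667 × 62.429 = 1.4129 × 10^7
Stock = 0.142 ng/mL × 1.4129 × 10^7 = 2.006 × 10^6 ng/mL = 2.01 mg/mL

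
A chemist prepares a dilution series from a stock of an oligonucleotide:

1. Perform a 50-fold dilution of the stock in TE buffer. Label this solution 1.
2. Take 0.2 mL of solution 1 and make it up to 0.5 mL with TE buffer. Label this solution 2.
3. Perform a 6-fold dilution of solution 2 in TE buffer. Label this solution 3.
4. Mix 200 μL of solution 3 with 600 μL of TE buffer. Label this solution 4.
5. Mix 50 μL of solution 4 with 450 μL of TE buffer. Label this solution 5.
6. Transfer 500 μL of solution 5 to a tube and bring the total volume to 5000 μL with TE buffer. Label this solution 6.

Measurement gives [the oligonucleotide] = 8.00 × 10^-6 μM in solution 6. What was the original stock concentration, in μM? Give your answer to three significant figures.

Step 1: 50-fold → factor 50
Step 2: 0.2 mL brought to 0.5 mL → factor 0.5/0.2 = 2.5
Step 3: 6-fold → factor 6
Step 4: 200 μL + 600 μL = 800 μL total → factor 800/200 = 4
Step 5: 50 μL + 450 μL = 500 μL total → factor 500/50 = 10
Step 6: 500 μL brought to 5000 μL → factor 5000/500 = 10
Overall dilution factor = 50 × 2.5 × 6 × 4 × 10 × 10 = 3 × 10^5
Stock = 8.00 × 10^-6 μM × 3 × 10^5 = 2.40 μM

2.40 μM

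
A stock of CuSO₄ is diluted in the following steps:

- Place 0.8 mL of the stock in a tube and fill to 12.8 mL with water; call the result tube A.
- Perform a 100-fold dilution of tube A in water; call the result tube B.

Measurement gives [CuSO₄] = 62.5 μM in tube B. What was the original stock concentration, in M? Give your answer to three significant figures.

Step 1: 0.8 mL brought to 12.8 mL → factor 12.8/0.8 = 16
Step 2: 100-fold → factor 100
Overall dilution factor = 16 × 100 = 1600
Stock = 62.5 μM × 1600 = 1.000 × 10^5 μM = 0.100 M

0.100 M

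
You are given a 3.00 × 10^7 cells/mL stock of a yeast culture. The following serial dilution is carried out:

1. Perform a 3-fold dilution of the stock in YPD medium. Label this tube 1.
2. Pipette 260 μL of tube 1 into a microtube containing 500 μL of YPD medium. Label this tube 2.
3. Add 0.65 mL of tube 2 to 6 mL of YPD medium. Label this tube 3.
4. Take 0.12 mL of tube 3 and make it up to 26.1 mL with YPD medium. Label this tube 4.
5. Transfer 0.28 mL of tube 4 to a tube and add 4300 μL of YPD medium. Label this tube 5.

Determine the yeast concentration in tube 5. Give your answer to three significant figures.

94.0 cells/mL

Step 1: 3-fold → factor 3
Step 2: 260 μL + 500 μL = 760 μL total → factor 760/260 = 2.9231
Step 3: 0.65 mL + 6 mL = 6.65 mL total → factor 6.65/0.65 = 10.231
Step 4: 0.12 mL brought to 26.1 mL → factor 26.1/0.12 = 217.5
Step 5: 0.28 mL + 4300 μL = 4.58 mL total → factor 4.58/0.28 = 16.357
Overall dilution factor = 3 × 2.9231 × 10.231 × 217.5 × 16.357 = 3.1918 × 10^5
Final = 3.00 × 10^7 cells/mL / 3.1918 × 10^5 = 94.0 cells/mL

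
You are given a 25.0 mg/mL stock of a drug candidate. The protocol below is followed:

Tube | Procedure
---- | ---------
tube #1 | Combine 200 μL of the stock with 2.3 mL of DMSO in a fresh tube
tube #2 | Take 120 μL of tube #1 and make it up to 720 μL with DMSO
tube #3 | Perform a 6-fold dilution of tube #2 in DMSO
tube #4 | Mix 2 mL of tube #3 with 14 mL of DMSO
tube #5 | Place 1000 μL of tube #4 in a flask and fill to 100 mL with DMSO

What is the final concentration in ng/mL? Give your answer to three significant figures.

69.4 ng/mL

Step 1: 200 μL + 2.3 mL = 2500 μL total → factor 2500/200 = 12.5
Step 2: 120 μL brought to 720 μL → factor 720/120 = 6
Step 3: 6-fold → factor 6
Step 4: 2 mL + 14 mL = 16 mL total → factor 16/2 = 8
Step 5: 1000 μL brought to 100 mL → factor 1 × 10^5/1000 = 100
Overall dilution factor = 12.5 × 6 × 6 × 8 × 100 = 3.6 × 10^5
Final = 25.0 mg/mL / 3.6 × 10^5 = 6.944 × 10^-5 mg/mL = 69.4 ng/mL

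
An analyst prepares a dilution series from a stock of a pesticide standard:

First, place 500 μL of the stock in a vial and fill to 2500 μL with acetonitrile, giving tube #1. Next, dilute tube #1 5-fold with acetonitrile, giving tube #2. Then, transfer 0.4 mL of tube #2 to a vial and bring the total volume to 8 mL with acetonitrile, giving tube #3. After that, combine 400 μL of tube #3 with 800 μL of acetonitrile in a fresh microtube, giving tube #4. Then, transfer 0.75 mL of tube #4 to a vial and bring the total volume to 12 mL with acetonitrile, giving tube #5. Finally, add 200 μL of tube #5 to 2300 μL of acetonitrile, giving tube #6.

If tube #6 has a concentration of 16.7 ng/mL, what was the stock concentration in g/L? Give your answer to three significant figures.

5.01 g/L

Step 1: 500 μL brought to 2500 μL → factor 2500/500 = 5
Step 2: 5-fold → factor 5
Step 3: 0.4 mL brought to 8 mL → factor 8/0.4 = 20
Step 4: 400 μL + 800 μL = 1200 μL total → factor 1200/400 = 3
Step 5: 0.75 mL brought to 12 mL → factor 12/0.75 = 16
Step 6: 200 μL + 2300 μL = 2500 μL total → factor 2500/200 = 12.5
Overall dilution factor = 5 × 5 × 20 × 3 × 16 × 12.5 = 3 × 10^5
Stock = 16.7 ng/mL × 3 × 10^5 = 5.010 × 10^6 ng/mL = 5.01 g/L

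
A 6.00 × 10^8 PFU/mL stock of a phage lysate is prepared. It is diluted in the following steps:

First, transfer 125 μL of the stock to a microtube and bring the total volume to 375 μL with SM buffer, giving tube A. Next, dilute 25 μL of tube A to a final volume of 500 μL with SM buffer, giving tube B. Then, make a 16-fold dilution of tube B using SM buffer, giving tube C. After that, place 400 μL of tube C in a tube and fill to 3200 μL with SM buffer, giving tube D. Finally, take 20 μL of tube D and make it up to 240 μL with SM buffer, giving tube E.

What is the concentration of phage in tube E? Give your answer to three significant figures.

6.51 × 10^3 PFU/mL

Step 1: 125 μL brought to 375 μL → factor 375/125 = 3
Step 2: 25 μL brought to 500 μL → factor 500/25 = 20
Step 3: 16-fold → factor 16
Step 4: 400 μL brought to 3200 μL → factor 3200/400 = 8
Step 5: 20 μL brought to 240 μL → factor 240/20 = 12
Overall dilution factor = 3 × 20 × 16 × 8 × 12 = 92160
Final = 6.00 × 10^8 PFU/mL / 92160 = 6.51 × 10^3 PFU/mL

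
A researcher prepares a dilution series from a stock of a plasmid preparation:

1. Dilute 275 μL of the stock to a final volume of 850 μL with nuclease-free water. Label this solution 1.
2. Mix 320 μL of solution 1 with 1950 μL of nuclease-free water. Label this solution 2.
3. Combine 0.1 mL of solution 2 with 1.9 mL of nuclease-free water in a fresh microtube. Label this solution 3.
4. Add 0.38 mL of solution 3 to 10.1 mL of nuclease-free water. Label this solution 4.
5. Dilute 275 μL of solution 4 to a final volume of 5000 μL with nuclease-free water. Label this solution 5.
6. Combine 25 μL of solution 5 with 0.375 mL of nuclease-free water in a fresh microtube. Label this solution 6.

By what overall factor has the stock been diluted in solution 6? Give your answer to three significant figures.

3.52 × 10^6

Step 1: 275 μL brought to 850 μL → factor 850/275 = 3.0909
Step 2: 320 μL + 1950 μL = 2270 μL total → factor 2270/320 = 7.0938
Step 3: 0.1 mL + 1.9 mL = 2 mL total → factor 2/0.1 = 20
Step 4: 0.38 mL + 10.1 mL = 10.48 mL total → factor 10.48/0.38 = 27.579
Step 5: 275 μL brought to 5000 μL → factor 5000/275 = 18.182
Step 6: 25 μL + 0.375 mL = 400 μL total → factor 400/25 = 16
Overall dilution factor = 3.0909 × 7.0938 × 20 × 27.579 × 18.182 × 16 = 3.5183 × 10^6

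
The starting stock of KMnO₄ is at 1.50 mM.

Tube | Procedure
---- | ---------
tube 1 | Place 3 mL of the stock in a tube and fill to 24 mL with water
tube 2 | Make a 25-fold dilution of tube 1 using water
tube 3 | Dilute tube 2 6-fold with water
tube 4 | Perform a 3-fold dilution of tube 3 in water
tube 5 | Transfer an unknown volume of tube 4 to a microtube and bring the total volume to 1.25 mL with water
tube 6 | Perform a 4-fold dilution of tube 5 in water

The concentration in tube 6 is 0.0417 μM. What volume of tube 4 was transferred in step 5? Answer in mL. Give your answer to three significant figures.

0.500 mL

Step 1: 3 mL brought to 24 mL → factor 24/3 = 8
Step 2: 25-fold → factor 25
Step 3: 6-fold → factor 6
Step 4: 3-fold → factor 3
Step 5: v brought to 1.25 mL → factor = 1.25 mL/v
Step 6: 4-fold → factor 4
Product of known-step factors = 14400
Overall factor = 1.50 mM / (0.0417 μM) = 35971
Step-5 factor = 35971 / 14400 = 2.498
v = 1.25 mL / 2.498 = 0.500 mL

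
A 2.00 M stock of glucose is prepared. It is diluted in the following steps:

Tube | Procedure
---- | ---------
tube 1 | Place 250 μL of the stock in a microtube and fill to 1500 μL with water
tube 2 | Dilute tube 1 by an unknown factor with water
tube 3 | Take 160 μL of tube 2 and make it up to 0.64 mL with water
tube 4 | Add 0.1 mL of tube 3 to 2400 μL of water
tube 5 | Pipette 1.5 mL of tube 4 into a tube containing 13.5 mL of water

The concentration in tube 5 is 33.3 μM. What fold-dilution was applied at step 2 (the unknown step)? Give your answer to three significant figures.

Step 1: 250 μL brought to 1500 μL → factor 1500/250 = 6
Step 2: unknown factor x
Step 3: 160 μL brought to 0.64 mL → factor 640/160 = 4
Step 4: 0.1 mL + 2400 μL = 2.5 mL total → factor 2.5/0.1 = 25
Step 5: 1.5 mL + 13.5 mL = 15 mL total → factor 15/1.5 = 10
Product of known-step factors = 6000
Overall factor = 2.00 M / (33.3 μM) = 60060
x = 60060 / 6000 = 10.0

10.0-fold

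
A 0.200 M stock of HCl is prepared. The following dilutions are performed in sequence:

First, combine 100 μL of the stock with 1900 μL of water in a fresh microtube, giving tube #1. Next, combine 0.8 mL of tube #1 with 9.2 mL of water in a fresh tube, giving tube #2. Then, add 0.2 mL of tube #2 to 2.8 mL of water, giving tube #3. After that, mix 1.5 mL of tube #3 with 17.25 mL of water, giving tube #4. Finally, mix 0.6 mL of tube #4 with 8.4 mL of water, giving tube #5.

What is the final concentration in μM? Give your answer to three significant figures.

Step 1: 100 μL + 1900 μL = 2000 μL total → factor 2000/100 = 20
Step 2: 0.8 mL + 9.2 mL = 10 mL total → factor 10/0.8 = 12.5
Step 3: 0.2 mL + 2.8 mL = 3 mL total → factor 3/0.2 = 15
Step 4: 1.5 mL + 17.25 mL = 18.75 mL total → factor 18.75/1.5 = 12.5
Step 5: 0.6 mL + 8.4 mL = 9 mL total → factor 9/0.6 = 15
Overall dilution factor = 20 × 12.5 × 15 × 12.5 × 15 = 7.0312 × 10^5
Final = 0.200 M / 7.0312 × 10^5 = 2.844 × 10^-7 M = 0.284 μM

0.284 μM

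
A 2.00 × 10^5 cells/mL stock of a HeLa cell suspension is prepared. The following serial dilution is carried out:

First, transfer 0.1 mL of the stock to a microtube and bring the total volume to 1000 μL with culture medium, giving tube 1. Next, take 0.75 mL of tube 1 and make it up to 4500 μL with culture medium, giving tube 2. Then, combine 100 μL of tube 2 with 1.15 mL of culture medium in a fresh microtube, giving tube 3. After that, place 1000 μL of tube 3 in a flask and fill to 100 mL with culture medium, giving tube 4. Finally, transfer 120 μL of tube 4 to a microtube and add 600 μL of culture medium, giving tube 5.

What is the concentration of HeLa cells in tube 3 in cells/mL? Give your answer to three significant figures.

Step 1: 0.1 mL brought to 1000 μL → factor 1/0.1 = 10
Step 2: 0.75 mL brought to 4500 μL → factor 4.5/0.75 = 6
Step 3: 100 μL + 1.15 mL = 1250 μL total → factor 1250/100 = 12.5
Dilution factor through tube 3 = 10 × 6 × 12.5 = 750
[tube 3] = 2.00 × 10^5 cells/mL / 750 = 267 cells/mL

267 cells/mL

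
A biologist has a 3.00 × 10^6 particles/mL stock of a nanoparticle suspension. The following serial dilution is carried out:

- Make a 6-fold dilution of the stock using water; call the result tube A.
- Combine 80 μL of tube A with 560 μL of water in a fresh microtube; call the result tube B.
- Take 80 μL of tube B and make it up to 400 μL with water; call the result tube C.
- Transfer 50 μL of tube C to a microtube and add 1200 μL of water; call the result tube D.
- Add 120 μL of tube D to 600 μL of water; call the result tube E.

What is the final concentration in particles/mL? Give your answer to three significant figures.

Step 1: 6-fold → factor 6
Step 2: 80 μL + 560 μL = 640 μL total → factor 640/80 = 8
Step 3: 80 μL brought to 400 μL → factor 400/80 = 5
Step 4: 50 μL + 1200 μL = 1250 μL total → factor 1250/50 = 25
Step 5: 120 μL + 600 μL = 720 μL total → factor 720/120 = 6
Overall dilution factor = 6 × 8 × 5 × 25 × 6 = 36000
Final = 3.00 × 10^6 particles/mL / 36000 = 83.3 particles/mL

83.3 particles/mL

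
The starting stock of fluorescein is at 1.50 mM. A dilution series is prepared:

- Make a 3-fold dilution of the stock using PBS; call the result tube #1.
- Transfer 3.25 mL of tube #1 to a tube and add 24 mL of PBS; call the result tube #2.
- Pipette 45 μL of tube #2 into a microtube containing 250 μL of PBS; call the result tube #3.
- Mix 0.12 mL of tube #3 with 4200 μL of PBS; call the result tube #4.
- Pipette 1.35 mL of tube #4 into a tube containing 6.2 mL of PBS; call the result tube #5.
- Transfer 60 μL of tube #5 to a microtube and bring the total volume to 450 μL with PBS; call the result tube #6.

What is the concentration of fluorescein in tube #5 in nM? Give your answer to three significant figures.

45.2 nM

Step 1: 3-fold → factor 3
Step 2: 3.25 mL + 24 mL = 27.25 mL total → factor 27.25/3.25 = 8.3846
Step 3: 45 μL + 250 μL = 295 μL total → factor 295/45 = 6.5556
Step 4: 0.12 mL + 4200 μL = 4.32 mL total → factor 4.32/0.12 = 36
Step 5: 1.35 mL + 6.2 mL = 7.55 mL total → factor 7.55/1.35 = 5.5926
Dilution factor through tube #5 = 3 × 8.3846 × 6.5556 × 36 × 5.5926 = 33199
[tube #5] = 1.50 mM / 33199 = 4.518 × 10^-5 mM = 45.2 nM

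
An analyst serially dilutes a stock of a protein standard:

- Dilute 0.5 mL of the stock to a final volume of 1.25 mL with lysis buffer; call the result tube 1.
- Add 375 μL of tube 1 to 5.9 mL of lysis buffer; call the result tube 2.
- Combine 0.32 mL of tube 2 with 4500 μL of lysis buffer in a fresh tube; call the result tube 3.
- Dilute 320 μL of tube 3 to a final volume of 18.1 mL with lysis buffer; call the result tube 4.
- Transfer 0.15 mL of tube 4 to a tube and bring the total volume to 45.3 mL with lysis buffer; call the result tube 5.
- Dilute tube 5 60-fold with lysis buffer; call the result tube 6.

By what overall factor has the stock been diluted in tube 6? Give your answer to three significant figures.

6.46 × 10^8

Step 1: 0.5 mL brought to 1.25 mL → factor 1.25/0.5 = 2.5
Step 2: 375 μL + 5.9 mL = 6275 μL total → factor 6275/375 = 16.733
Step 3: 0.32 mL + 4500 μL = 4.82 mL total → factor 4.82/0.32 = 15.062
Step 4: 320 μL brought to 18.1 mL → factor 18100/320 = 56.562
Step 5: 0.15 mL brought to 45.3 mL → factor 45.3/0.15 = 302
Step 6: 60-fold → factor 60
Overall dilution factor = 2.5 × 16.733 × 15.062 × 56.562 × 302 × 60 = 6.4581 × 10^8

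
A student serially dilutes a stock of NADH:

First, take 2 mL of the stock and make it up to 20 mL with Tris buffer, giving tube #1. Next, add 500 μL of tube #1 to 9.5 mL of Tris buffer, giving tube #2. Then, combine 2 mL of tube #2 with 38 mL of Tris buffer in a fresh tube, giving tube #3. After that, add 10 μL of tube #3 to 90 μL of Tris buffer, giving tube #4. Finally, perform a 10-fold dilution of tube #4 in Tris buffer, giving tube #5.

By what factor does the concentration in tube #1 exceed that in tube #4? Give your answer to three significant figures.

4.00 × 10^3

Step 1: 2 mL brought to 20 mL → factor 20/2 = 10
Step 2: 500 μL + 9.5 mL = 10000 μL total → factor 10000/500 = 20
Step 3: 2 mL + 38 mL = 40 mL total → factor 40/2 = 20
Step 4: 10 μL + 90 μL = 100 μL total → factor 100/10 = 10
Dilution factor to tube #1 = 10; to tube #4 = 40000
[tube #1]/[tube #4] = (factor to tube #4)/(factor to tube #1) = 40000/10 = 4.00 × 10^3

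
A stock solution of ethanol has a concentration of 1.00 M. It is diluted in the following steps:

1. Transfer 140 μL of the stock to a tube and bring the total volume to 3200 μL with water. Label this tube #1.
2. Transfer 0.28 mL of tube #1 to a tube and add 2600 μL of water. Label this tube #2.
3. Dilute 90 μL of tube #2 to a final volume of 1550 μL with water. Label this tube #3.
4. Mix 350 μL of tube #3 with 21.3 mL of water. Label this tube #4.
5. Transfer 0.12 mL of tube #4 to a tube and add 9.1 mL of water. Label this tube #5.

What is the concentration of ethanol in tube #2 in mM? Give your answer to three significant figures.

4.25 mM

Step 1: 140 μL brought to 3200 μL → factor 3200/140 = 22.857
Step 2: 0.28 mL + 2600 μL = 2.88 mL total → factor 2.88/0.28 = 10.286
Dilution factor through tube #2 = 22.857 × 10.286 = 235.1
[tube #2] = 1.00 M / 235.1 = 0.004253 M = 4.25 mM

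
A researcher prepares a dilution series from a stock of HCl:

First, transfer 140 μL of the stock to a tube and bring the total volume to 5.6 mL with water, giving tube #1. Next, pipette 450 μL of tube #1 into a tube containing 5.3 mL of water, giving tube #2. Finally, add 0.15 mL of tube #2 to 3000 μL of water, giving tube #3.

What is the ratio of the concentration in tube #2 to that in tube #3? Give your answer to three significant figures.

Step 1: 140 μL brought to 5.6 mL → factor 5600/140 = 40
Step 2: 450 μL + 5.3 mL = 5750 μL total → factor 5750/450 = 12.778
Step 3: 0.15 mL + 3000 μL = 3.15 mL total → factor 3.15/0.15 = 21
Dilution factor to tube #2 = 511.11; to tube #3 = 10733
[tube #2]/[tube #3] = (factor to tube #3)/(factor to tube #2) = 10733/511.11 = 21.0

21.0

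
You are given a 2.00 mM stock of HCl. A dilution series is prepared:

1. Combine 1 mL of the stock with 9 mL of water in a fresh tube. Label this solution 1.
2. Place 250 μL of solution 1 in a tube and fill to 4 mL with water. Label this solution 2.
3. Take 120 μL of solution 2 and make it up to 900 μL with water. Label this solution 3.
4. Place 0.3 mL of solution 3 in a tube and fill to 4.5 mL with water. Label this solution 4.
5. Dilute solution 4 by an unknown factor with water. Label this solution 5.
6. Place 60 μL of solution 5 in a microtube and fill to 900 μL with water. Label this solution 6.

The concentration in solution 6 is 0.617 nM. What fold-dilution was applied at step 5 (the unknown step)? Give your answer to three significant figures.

12.0-fold

Step 1: 1 mL + 9 mL = 10 mL total → factor 10/1 = 10
Step 2: 250 μL brought to 4 mL → factor 4000/250 = 16
Step 3: 120 μL brought to 900 μL → factor 900/120 = 7.5
Step 4: 0.3 mL brought to 4.5 mL → factor 4.5/0.3 = 15
Step 5: unknown factor x
Step 6: 60 μL brought to 900 μL → factor 900/60 = 15
Product of known-step factors = 2.7 × 10^5
Overall factor = 2.00 mM / (0.617 nM) = 3.2415 × 10^6
x = 3.2415 × 10^6 / 2.7 × 10^5 = 12.0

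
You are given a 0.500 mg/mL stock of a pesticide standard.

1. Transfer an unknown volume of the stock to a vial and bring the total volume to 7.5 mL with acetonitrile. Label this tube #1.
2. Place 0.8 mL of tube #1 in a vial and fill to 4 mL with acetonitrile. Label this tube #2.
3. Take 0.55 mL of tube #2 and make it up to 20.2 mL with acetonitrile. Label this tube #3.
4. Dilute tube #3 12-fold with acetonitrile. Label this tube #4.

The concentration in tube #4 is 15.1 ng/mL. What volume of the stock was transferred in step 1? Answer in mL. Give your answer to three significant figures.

Step 1: v brought to 7.5 mL → factor = 7.5 mL/v
Step 2: 0.8 mL brought to 4 mL → factor 4/0.8 = 5
Step 3: 0.55 mL brought to 20.2 mL → factor 20.2/0.55 = 36.727
Step 4: 12-fold → factor 12
Product of known-step factors = 2203.6
Overall factor = 0.500 mg/mL / (15.1 ng/mL) = 33113
Step-1 factor = 33113 / 2203.6 = 15.026
v = 7.5 mL / 15.026 = 0.499 mL

0.499 mL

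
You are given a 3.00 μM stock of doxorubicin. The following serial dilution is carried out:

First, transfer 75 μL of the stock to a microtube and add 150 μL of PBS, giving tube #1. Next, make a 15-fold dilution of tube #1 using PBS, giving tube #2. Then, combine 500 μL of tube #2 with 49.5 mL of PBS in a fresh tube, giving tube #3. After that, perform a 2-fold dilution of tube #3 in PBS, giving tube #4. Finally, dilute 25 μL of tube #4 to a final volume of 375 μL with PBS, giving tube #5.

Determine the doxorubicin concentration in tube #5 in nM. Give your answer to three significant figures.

0.0222 nM

Step 1: 75 μL + 150 μL = 225 μL total → factor 225/75 = 3
Step 2: 15-fold → factor 15
Step 3: 500 μL + 49.5 mL = 50000 μL total → factor 50000/500 = 100
Step 4: 2-fold → factor 2
Step 5: 25 μL brought to 375 μL → factor 375/25 = 15
Overall dilution factor = 3 × 15 × 100 × 2 × 15 = 1.35 × 10^5
Final = 3.00 μM / 1.35 × 10^5 = 2.222 × 10^-5 μM = 0.0222 nM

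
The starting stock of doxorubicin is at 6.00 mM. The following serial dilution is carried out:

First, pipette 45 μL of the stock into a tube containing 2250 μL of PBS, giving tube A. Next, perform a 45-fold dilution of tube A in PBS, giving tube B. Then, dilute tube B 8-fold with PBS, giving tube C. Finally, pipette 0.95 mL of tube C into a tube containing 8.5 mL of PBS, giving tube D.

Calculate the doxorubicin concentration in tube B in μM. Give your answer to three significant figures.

2.61 μM

Step 1: 45 μL + 2250 μL = 2295 μL total → factor 2295/45 = 51
Step 2: 45-fold → factor 45
Dilution factor through tube B = 51 × 45 = 2295
[tube B] = 6.00 mM / 2295 = 0.002614 mM = 2.61 μM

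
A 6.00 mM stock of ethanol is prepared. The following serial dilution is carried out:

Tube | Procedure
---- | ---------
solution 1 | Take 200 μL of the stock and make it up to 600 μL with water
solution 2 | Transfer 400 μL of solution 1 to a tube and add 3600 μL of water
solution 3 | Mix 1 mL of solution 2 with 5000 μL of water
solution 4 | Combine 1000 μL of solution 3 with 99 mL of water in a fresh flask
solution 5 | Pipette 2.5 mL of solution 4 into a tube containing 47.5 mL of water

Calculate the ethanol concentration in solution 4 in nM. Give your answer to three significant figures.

Step 1: 200 μL brought to 600 μL → factor 600/200 = 3
Step 2: 400 μL + 3600 μL = 4000 μL total → factor 4000/400 = 10
Step 3: 1 mL + 5000 μL = 6 mL total → factor 6/1 = 6
Step 4: 1000 μL + 99 mL = 1 × 10^5 μL total → factor 1 × 10^5/1000 = 100
Dilution factor through solution 4 = 3 × 10 × 6 × 100 = 18000
[solution 4] = 6.00 mM / 18000 = 0.0003333 mM = 333 nM

333 nM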